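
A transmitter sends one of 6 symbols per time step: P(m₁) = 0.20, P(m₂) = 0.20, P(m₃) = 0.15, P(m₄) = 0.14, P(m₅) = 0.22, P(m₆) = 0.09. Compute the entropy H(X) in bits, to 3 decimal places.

H = −Σ pᵢ log₂ pᵢ.
−0.20·log₂(0.20) = 0.4644
−0.20·log₂(0.20) = 0.4644
−0.15·log₂(0.15) = 0.4105
−0.14·log₂(0.14) = 0.3971
−0.22·log₂(0.22) = 0.4806
−0.09·log₂(0.09) = 0.3127
Sum ≈ 2.5297 → 2.530 bits.

2.530 bits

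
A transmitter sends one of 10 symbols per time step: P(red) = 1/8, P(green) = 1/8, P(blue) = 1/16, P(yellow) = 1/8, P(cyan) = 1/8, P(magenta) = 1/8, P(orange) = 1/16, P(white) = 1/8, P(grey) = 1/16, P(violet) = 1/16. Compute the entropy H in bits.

Each probability is a power of 1/2, so log₂(1/p) is an integer.
H = Σ p·log₂(1/p) = 1/8·3 + 1/8·3 + 1/16·4 + 1/8·3 + 1/8·3 + 1/8·3 + 1/16·4 + 1/8·3 + 1/16·4 + 1/16·4 = 3.25 bits.

3.25 bits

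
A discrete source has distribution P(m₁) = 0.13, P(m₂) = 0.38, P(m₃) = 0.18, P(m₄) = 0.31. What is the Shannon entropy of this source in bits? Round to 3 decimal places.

1.882 bits

H = −Σ pᵢ log₂ pᵢ.
−0.13·log₂(0.13) = 0.3826
−0.38·log₂(0.38) = 0.5305
−0.18·log₂(0.18) = 0.4453
−0.31·log₂(0.31) = 0.5238
Sum ≈ 1.8822 → 1.882 bits.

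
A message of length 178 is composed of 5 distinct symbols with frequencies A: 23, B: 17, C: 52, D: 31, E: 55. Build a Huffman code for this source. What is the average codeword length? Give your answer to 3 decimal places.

Probabilities are the counts divided by 178.
Repeatedly combine the two least-probable nodes; the expected code length is the sum of the merged weights.
merge 17/178 + 23/178 → 20/89
merge 31/178 + 20/89 → 71/178
merge 26/89 + 55/178 → 107/178
merge 71/178 + 107/178 → 1
L = 20/89 + 71/178 + 107/178 + 1 = 198/89 ≈ 2.225 bits/symbol.

2.225 bits/symbol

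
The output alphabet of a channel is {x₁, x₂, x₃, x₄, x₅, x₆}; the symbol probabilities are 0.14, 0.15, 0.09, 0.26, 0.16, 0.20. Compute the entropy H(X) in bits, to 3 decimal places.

2.513 bits

H = −Σ pᵢ log₂ pᵢ.
−0.14·log₂(0.14) = 0.3971
−0.15·log₂(0.15) = 0.4105
−0.09·log₂(0.09) = 0.3127
−0.26·log₂(0.26) = 0.5053
−0.16·log₂(0.16) = 0.4230
−0.20·log₂(0.20) = 0.4644
Sum ≈ 2.5130 → 2.513 bits.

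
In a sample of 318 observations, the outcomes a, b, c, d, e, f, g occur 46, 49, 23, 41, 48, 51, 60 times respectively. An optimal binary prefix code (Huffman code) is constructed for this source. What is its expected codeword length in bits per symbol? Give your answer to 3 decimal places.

2.811 bits/symbol

Probabilities are the counts divided by 318.
Repeatedly combine the two least-probable nodes; the expected code length is the sum of the merged weights.
merge 23/318 + 41/318 → 32/159
merge 23/159 + 8/53 → 47/159
merge 49/318 + 17/106 → 50/159
merge 10/53 + 32/159 → 62/159
merge 47/159 + 50/159 → 97/159
merge 62/159 + 97/159 → 1
L = 32/159 + 47/159 + 50/159 + 62/159 + 97/159 + 1 = 149/53 ≈ 2.811 bits/symbol.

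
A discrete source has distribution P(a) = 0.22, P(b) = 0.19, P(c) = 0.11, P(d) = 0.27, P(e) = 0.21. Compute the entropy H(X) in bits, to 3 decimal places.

2.269 bits

H = −Σ pᵢ log₂ pᵢ.
−0.22·log₂(0.22) = 0.4806
−0.19·log₂(0.19) = 0.4552
−0.11·log₂(0.11) = 0.3503
−0.27·log₂(0.27) = 0.5100
−0.21·log₂(0.21) = 0.4728
Sum ≈ 2.2689 → 2.269 bits.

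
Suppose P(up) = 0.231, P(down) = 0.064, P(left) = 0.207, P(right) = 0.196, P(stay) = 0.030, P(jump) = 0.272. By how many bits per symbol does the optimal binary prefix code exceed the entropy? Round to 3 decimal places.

Entropy H = −Σ p log₂ p ≈ 2.3360 bits.
Huffman merges: 3/100+8/125→47/500; 47/500+49/250→29/100; 207/1000+231/1000→219/500; 34/125+29/100→281/500; 219/500+281/500→1. L = 298/125 ≈ 2.3840.
L − H = 2.3840 − 2.3360 = 0.048 bits.

0.048 bits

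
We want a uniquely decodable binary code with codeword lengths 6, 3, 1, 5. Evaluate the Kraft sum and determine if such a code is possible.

0.671875; yes

With common denominator 2^6 = 64: Σ 2^(−ℓᵢ) = 1/64 + 8/64 + 32/64 + 2/64 = 43/64 = 0.671875.
Kraft's inequality requires Σ ≤ 1; here Σ = 0.671875 ≤ 1, so such a prefix code exists.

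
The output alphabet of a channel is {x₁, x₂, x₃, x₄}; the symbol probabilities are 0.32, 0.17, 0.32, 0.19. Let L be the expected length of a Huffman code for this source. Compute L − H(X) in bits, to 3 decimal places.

Entropy H = −Σ p log₂ p ≈ 1.9419 bits.
Huffman merges: 17/100+19/100→9/25; 8/25+8/25→16/25; 9/25+16/25→1. L = 2 ≈ 2.0000.
L − H = 2.0000 − 1.9419 = 0.058 bits.

0.058 bits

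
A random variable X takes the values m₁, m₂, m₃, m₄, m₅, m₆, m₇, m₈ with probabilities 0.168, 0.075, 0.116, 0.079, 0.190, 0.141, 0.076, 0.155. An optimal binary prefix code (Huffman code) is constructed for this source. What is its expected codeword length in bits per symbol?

Repeatedly combine the two least-probable nodes; the expected code length is the sum of the merged weights.
merge 3/40 + 19/250 → 151/1000
merge 79/1000 + 29/250 → 39/200
merge 141/1000 + 151/1000 → 73/250
merge 31/200 + 21/125 → 323/1000
merge 19/100 + 39/200 → 77/200
merge 73/250 + 323/1000 → 123/200
merge 77/200 + 123/200 → 1
L = 151/1000 + 39/200 + 73/250 + 323/1000 + 77/200 + 123/200 + 1 = 2961/1000 = 2.961 bits/symbol.

2.961 bits/symbol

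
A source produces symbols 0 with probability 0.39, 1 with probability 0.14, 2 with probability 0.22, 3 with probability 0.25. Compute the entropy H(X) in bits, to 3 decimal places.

H = −Σ pᵢ log₂ pᵢ.
−0.39·log₂(0.39) = 0.5298
−0.14·log₂(0.14) = 0.3971
−0.22·log₂(0.22) = 0.4806
−0.25·log₂(0.25) = 0.5000
Sum ≈ 1.9075 → 1.907 bits.

1.907 bits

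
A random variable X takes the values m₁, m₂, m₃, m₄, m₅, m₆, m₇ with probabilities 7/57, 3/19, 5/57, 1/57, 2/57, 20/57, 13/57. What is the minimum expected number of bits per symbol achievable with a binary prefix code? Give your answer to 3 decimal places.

2.456 bits/symbol

Repeatedly combine the two least-probable nodes; the expected code length is the sum of the merged weights.
merge 1/57 + 2/57 → 1/19
merge 1/19 + 5/57 → 8/57
merge 7/57 + 8/57 → 5/19
merge 3/19 + 13/57 → 22/57
merge 5/19 + 20/57 → 35/57
merge 22/57 + 35/57 → 1
L = 1/19 + 8/57 + 5/19 + 22/57 + 35/57 + 1 = 140/57 ≈ 2.456 bits/symbol.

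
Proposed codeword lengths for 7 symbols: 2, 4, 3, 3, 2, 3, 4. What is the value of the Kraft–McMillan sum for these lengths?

With common denominator 2^4 = 16: Σ 2^(−ℓᵢ) = 4/16 + 1/16 + 2/16 + 2/16 + 4/16 + 2/16 + 1/16 = 16/16 = 1.

1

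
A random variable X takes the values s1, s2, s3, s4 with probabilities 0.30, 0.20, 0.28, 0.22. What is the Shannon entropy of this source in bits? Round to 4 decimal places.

1.9803 bits

H = −Σ pᵢ log₂ pᵢ.
−0.30·log₂(0.30) = 0.5211
−0.20·log₂(0.20) = 0.4644
−0.28·log₂(0.28) = 0.5142
−0.22·log₂(0.22) = 0.4806
Sum ≈ 1.9803 → 1.9803 bits.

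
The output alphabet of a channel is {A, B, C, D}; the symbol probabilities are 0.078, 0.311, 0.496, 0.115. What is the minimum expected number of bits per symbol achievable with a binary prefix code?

Repeatedly combine the two least-probable nodes; the expected code length is the sum of the merged weights.
merge 39/500 + 23/200 → 193/1000
merge 193/1000 + 311/1000 → 63/125
merge 62/125 + 63/125 → 1
L = 193/1000 + 63/125 + 1 = 1697/1000 = 1.697 bits/symbol.

1.697 bits/symbol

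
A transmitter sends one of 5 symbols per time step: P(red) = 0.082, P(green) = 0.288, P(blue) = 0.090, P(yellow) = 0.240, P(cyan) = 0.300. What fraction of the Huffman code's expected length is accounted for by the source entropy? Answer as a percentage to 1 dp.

Entropy H = −Σ p log₂ p ≈ 2.1410 bits.
Huffman merges: 41/500+9/100→43/250; 43/250+6/25→103/250; 36/125+3/10→147/250; 103/250+147/250→1. L = 543/250 ≈ 2.1720.
Efficiency = H/L = 2.1410/2.1720 = 98.6%.

98.6%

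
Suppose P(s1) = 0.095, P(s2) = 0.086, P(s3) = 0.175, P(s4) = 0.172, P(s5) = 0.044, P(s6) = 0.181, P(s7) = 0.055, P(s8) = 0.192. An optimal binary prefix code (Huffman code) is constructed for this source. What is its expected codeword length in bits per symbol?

2.907 bits/symbol

Repeatedly combine the two least-probable nodes; the expected code length is the sum of the merged weights.
merge 11/250 + 11/200 → 99/1000
merge 43/500 + 19/200 → 181/1000
merge 99/1000 + 43/250 → 271/1000
merge 7/40 + 181/1000 → 89/250
merge 181/1000 + 24/125 → 373/1000
merge 271/1000 + 89/250 → 627/1000
merge 373/1000 + 627/1000 → 1
L = 99/1000 + 181/1000 + 271/1000 + 89/250 + 373/1000 + 627/1000 + 1 = 2907/1000 = 2.907 bits/symbol.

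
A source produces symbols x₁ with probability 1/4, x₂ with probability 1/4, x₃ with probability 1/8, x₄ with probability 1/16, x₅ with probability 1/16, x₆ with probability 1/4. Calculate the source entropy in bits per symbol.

Each probability is a power of 1/2, so log₂(1/p) is an integer.
H = Σ p·log₂(1/p) = 1/4·2 + 1/4·2 + 1/8·3 + 1/16·4 + 1/16·4 + 1/4·2 = 2.375 bits.

2.375 bits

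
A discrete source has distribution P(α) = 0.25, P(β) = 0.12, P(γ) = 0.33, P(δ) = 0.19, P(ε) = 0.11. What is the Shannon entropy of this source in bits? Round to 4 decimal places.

2.2004 bits

H = −Σ pᵢ log₂ pᵢ.
−0.25·log₂(0.25) = 0.5000
−0.12·log₂(0.12) = 0.3671
−0.33·log₂(0.33) = 0.5278
−0.19·log₂(0.19) = 0.4552
−0.11·log₂(0.11) = 0.3503
Sum ≈ 2.2004 → 2.2004 bits.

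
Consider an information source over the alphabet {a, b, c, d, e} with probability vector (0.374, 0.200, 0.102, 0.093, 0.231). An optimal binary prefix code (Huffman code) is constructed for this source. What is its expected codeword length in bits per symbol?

Repeatedly combine the two least-probable nodes; the expected code length is the sum of the merged weights.
merge 93/1000 + 51/500 → 39/200
merge 39/200 + 1/5 → 79/200
merge 231/1000 + 187/500 → 121/200
merge 79/200 + 121/200 → 1
L = 39/200 + 79/200 + 121/200 + 1 = 439/200 = 2.195 bits/symbol.

2.195 bits/symbol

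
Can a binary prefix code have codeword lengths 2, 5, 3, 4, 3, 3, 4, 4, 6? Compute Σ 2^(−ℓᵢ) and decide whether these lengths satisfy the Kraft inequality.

0.859375; yes

With common denominator 2^6 = 64: Σ 2^(−ℓᵢ) = 16/64 + 2/64 + 8/64 + 4/64 + 8/64 + 8/64 + 4/64 + 4/64 + 1/64 = 55/64 = 0.859375.
Kraft's inequality requires Σ ≤ 1; here Σ = 0.859375 ≤ 1, so such a prefix code exists.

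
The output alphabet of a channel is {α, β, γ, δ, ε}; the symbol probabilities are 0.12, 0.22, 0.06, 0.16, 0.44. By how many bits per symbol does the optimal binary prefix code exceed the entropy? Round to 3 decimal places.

Entropy H = −Σ p log₂ p ≈ 2.0353 bits.
Huffman merges: 3/50+3/25→9/50; 4/25+9/50→17/50; 11/50+17/50→14/25; 11/25+14/25→1. L = 52/25 ≈ 2.0800.
L − H = 2.0800 − 2.0353 = 0.045 bits.

0.045 bits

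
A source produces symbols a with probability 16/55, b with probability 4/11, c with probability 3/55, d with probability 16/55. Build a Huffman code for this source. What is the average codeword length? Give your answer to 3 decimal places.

1.982 bits/symbol

Repeatedly combine the two least-probable nodes; the expected code length is the sum of the merged weights.
merge 3/55 + 16/55 → 19/55
merge 16/55 + 19/55 → 7/11
merge 4/11 + 7/11 → 1
L = 19/55 + 7/11 + 1 = 109/55 ≈ 1.982 bits/symbol.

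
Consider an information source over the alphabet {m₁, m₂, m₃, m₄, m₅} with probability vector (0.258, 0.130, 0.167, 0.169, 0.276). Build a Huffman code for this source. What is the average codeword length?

Repeatedly combine the two least-probable nodes; the expected code length is the sum of the merged weights.
merge 13/100 + 167/1000 → 297/1000
merge 169/1000 + 129/500 → 427/1000
merge 69/250 + 297/1000 → 573/1000
merge 427/1000 + 573/1000 → 1
L = 297/1000 + 427/1000 + 573/1000 + 1 = 2297/1000 = 2.297 bits/symbol.

2.297 bits/symbol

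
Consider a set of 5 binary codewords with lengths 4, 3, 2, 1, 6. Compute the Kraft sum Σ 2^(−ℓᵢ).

With common denominator 2^6 = 64: Σ 2^(−ℓᵢ) = 4/64 + 8/64 + 16/64 + 32/64 + 1/64 = 61/64 = 0.953125.

0.953125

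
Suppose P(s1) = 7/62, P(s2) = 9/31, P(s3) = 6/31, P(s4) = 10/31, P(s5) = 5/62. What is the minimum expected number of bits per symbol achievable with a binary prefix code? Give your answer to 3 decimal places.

2.194 bits/symbol

Repeatedly combine the two least-probable nodes; the expected code length is the sum of the merged weights.
merge 5/62 + 7/62 → 6/31
merge 6/31 + 6/31 → 12/31
merge 9/31 + 10/31 → 19/31
merge 12/31 + 19/31 → 1
L = 6/31 + 12/31 + 19/31 + 1 = 68/31 ≈ 2.194 bits/symbol.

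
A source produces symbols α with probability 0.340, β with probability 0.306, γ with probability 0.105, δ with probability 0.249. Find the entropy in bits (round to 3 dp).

H = −Σ pᵢ log₂ pᵢ.
−0.340·log₂(0.340) = 0.5292
−0.306·log₂(0.306) = 0.5228
−0.105·log₂(0.105) = 0.3414
−0.249·log₂(0.249) = 0.4994
Sum ≈ 1.8928 → 1.893 bits.

1.893 bits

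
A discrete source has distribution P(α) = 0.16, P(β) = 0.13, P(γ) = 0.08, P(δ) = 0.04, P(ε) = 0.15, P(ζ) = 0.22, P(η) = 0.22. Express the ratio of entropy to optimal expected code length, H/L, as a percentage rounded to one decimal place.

99.1%

Entropy H = −Σ p log₂ p ≈ 2.6546 bits.
Huffman merges: 1/25+2/25→3/25; 3/25+13/100→1/4; 3/20+4/25→31/100; 11/50+11/50→11/25; 1/4+31/100→14/25; 11/25+14/25→1. L = 67/25 ≈ 2.6800.
Efficiency = H/L = 2.6546/2.6800 = 99.1%.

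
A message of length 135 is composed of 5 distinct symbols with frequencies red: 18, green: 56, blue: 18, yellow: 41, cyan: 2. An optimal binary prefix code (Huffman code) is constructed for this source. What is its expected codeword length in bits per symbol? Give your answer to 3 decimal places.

2.015 bits/symbol

Probabilities are the counts divided by 135.
Repeatedly combine the two least-probable nodes; the expected code length is the sum of the merged weights.
merge 2/135 + 2/15 → 4/27
merge 2/15 + 4/27 → 38/135
merge 38/135 + 41/135 → 79/135
merge 56/135 + 79/135 → 1
L = 4/27 + 38/135 + 79/135 + 1 = 272/135 ≈ 2.015 bits/symbol.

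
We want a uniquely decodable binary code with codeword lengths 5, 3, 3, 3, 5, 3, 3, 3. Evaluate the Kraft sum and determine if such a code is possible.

With common denominator 2^5 = 32: Σ 2^(−ℓᵢ) = 1/32 + 4/32 + 4/32 + 4/32 + 1/32 + 4/32 + 4/32 + 4/32 = 26/32 = 0.8125.
Kraft's inequality requires Σ ≤ 1; here Σ = 0.8125 ≤ 1, so such a prefix code exists.

0.8125; yes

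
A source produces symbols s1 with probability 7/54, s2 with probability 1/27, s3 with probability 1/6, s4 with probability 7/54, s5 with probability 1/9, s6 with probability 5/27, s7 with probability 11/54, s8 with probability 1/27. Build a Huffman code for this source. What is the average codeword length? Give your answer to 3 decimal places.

2.870 bits/symbol

Repeatedly combine the two least-probable nodes; the expected code length is the sum of the merged weights.
merge 1/27 + 1/27 → 2/27
merge 2/27 + 1/9 → 5/27
merge 7/54 + 7/54 → 7/27
merge 1/6 + 5/27 → 19/54
merge 5/27 + 11/54 → 7/18
merge 7/27 + 19/54 → 11/18
merge 7/18 + 11/18 → 1
L = 2/27 + 5/27 + 7/27 + 19/54 + 7/18 + 11/18 + 1 = 155/54 ≈ 2.870 bits/symbol.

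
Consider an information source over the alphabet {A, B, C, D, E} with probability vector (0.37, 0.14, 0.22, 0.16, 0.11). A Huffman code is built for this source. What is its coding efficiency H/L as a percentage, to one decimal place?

97.0%

Entropy H = −Σ p log₂ p ≈ 2.1817 bits.
Huffman merges: 11/100+7/50→1/4; 4/25+11/50→19/50; 1/4+37/100→31/50; 19/50+31/50→1. L = 9/4 ≈ 2.2500.
Efficiency = H/L = 2.1817/2.2500 = 97.0%.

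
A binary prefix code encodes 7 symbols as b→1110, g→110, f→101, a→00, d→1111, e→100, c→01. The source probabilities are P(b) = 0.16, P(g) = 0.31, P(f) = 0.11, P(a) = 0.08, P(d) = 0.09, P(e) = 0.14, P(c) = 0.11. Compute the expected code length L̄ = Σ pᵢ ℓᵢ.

L̄ = Σ pᵢ·ℓᵢ = 0.16·4 + 0.31·3 + 0.11·3 + 0.08·2 + 0.09·4 + 0.14·3 + 0.11·2 = 3.06 bits/symbol.

3.06 bits/symbol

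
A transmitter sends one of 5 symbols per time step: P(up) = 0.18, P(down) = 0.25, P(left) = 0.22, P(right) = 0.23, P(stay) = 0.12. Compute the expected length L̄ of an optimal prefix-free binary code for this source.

2.3 bits/symbol

Repeatedly combine the two least-probable nodes; the expected code length is the sum of the merged weights.
merge 3/25 + 9/50 → 3/10
merge 11/50 + 23/100 → 9/20
merge 1/4 + 3/10 → 11/20
merge 9/20 + 11/20 → 1
L = 3/10 + 9/20 + 11/20 + 1 = 23/10 = 2.3 bits/symbol.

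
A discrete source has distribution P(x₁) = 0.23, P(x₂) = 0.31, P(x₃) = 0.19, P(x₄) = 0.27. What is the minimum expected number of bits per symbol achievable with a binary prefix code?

2 bits/symbol

Repeatedly combine the two least-probable nodes; the expected code length is the sum of the merged weights.
merge 19/100 + 23/100 → 21/50
merge 27/100 + 31/100 → 29/50
merge 21/50 + 29/50 → 1
L = 21/50 + 29/50 + 1 = 2 bits/symbol.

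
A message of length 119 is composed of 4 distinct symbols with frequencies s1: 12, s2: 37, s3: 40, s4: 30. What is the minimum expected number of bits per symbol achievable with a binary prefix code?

Probabilities are the counts divided by 119.
Repeatedly combine the two least-probable nodes; the expected code length is the sum of the merged weights.
merge 12/119 + 30/119 → 6/17
merge 37/119 + 40/119 → 11/17
merge 6/17 + 11/17 → 1
L = 6/17 + 11/17 + 1 = 2 bits/symbol.

2 bits/symbol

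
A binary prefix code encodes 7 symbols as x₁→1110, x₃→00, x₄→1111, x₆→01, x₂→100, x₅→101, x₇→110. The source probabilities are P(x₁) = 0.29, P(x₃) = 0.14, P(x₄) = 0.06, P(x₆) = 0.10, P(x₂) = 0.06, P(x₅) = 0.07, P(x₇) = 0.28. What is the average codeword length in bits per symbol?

3.11 bits/symbol

L̄ = Σ pᵢ·ℓᵢ = 0.29·4 + 0.14·2 + 0.06·4 + 0.10·2 + 0.06·3 + 0.07·3 + 0.28·3 = 3.11 bits/symbol.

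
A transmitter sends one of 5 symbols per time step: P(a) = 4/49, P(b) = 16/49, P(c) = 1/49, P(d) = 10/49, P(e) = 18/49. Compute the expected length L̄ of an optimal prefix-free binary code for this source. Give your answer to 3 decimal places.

Repeatedly combine the two least-probable nodes; the expected code length is the sum of the merged weights.
merge 1/49 + 4/49 → 5/49
merge 5/49 + 10/49 → 15/49
merge 15/49 + 16/49 → 31/49
merge 18/49 + 31/49 → 1
L = 5/49 + 15/49 + 31/49 + 1 = 100/49 ≈ 2.041 bits/symbol.

2.041 bits/symbol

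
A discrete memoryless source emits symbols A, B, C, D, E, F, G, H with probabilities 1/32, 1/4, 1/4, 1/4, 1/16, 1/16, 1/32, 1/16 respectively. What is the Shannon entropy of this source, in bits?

Each probability is a power of 1/2, so log₂(1/p) is an integer.
H = Σ p·log₂(1/p) = 1/32·5 + 1/4·2 + 1/4·2 + 1/4·2 + 1/16·4 + 1/16·4 + 1/32·5 + 1/16·4 = 2.5625 bits.

2.5625 bits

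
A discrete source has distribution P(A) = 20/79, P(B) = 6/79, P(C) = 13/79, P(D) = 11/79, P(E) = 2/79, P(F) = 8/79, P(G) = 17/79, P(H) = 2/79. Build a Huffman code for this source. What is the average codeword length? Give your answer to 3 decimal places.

Repeatedly combine the two least-probable nodes; the expected code length is the sum of the merged weights.
merge 2/79 + 2/79 → 4/79
merge 4/79 + 6/79 → 10/79
merge 8/79 + 10/79 → 18/79
merge 11/79 + 13/79 → 24/79
merge 17/79 + 18/79 → 35/79
merge 20/79 + 24/79 → 44/79
merge 35/79 + 44/79 → 1
L = 4/79 + 10/79 + 18/79 + 24/79 + 35/79 + 44/79 + 1 = 214/79 ≈ 2.709 bits/symbol.

2.709 bits/symbol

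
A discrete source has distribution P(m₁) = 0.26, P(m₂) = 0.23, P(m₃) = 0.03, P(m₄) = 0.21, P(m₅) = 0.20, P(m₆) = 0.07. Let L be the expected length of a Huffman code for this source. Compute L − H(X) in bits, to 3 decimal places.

0.050 bits

Entropy H = −Σ p log₂ p ≈ 2.3505 bits.
Huffman merges: 3/100+7/100→1/10; 1/10+1/5→3/10; 21/100+23/100→11/25; 13/50+3/10→14/25; 11/25+14/25→1. L = 12/5 ≈ 2.4000.
L − H = 2.4000 − 2.3505 = 0.050 bits.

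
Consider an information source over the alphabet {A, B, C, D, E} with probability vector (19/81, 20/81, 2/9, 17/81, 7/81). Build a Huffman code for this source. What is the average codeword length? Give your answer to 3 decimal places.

Repeatedly combine the two least-probable nodes; the expected code length is the sum of the merged weights.
merge 7/81 + 17/81 → 8/27
merge 2/9 + 19/81 → 37/81
merge 20/81 + 8/27 → 44/81
merge 37/81 + 44/81 → 1
L = 8/27 + 37/81 + 44/81 + 1 = 62/27 ≈ 2.296 bits/symbol.

2.296 bits/symbol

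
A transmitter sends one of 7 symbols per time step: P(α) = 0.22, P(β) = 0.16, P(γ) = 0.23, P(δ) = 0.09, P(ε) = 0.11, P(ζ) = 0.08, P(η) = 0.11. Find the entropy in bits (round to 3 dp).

H = −Σ pᵢ log₂ pᵢ.
−0.22·log₂(0.22) = 0.4806
−0.16·log₂(0.16) = 0.4230
−0.23·log₂(0.23) = 0.4877
−0.09·log₂(0.09) = 0.3127
−0.11·log₂(0.11) = 0.3503
−0.08·log₂(0.08) = 0.2915
−0.11·log₂(0.11) = 0.3503
Sum ≈ 2.6960 → 2.696 bits.

2.696 bits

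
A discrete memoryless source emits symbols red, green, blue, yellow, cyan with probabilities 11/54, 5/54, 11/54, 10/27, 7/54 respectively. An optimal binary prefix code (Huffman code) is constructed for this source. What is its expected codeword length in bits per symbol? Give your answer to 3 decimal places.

2.222 bits/symbol

Repeatedly combine the two least-probable nodes; the expected code length is the sum of the merged weights.
merge 5/54 + 7/54 → 2/9
merge 11/54 + 11/54 → 11/27
merge 2/9 + 10/27 → 16/27
merge 11/27 + 16/27 → 1
L = 2/9 + 11/27 + 16/27 + 1 = 20/9 ≈ 2.222 bits/symbol.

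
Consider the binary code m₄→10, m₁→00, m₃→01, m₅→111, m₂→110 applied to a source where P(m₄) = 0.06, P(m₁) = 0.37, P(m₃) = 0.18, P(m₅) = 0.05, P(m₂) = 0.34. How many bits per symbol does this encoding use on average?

2.39 bits/symbol

L̄ = Σ pᵢ·ℓᵢ = 0.06·2 + 0.37·2 + 0.18·2 + 0.05·3 + 0.34·3 = 2.39 bits/symbol.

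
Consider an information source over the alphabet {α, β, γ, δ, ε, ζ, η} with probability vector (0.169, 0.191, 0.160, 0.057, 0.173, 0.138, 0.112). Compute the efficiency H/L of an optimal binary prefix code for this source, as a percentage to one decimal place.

Entropy H = −Σ p log₂ p ≈ 2.7342 bits.
Huffman merges: 57/1000+14/125→169/1000; 69/500+4/25→149/500; 169/1000+169/1000→169/500; 173/1000+191/1000→91/250; 149/500+169/500→159/250; 91/250+159/250→1. L = 561/200 ≈ 2.8050.
Efficiency = H/L = 2.7342/2.8050 = 97.5%.

97.5%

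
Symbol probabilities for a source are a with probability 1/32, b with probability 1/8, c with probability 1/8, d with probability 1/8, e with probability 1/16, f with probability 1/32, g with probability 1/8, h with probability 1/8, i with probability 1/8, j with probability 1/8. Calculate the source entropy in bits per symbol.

Each probability is a power of 1/2, so log₂(1/p) is an integer.
H = Σ p·log₂(1/p) = 1/32·5 + 1/8·3 + 1/8·3 + 1/8·3 + 1/16·4 + 1/32·5 + 1/8·3 + 1/8·3 + 1/8·3 + 1/8·3 = 3.1875 bits.

3.1875 bits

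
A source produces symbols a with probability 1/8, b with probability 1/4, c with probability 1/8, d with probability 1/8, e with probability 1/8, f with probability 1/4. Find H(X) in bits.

Each probability is a power of 1/2, so log₂(1/p) is an integer.
H = Σ p·log₂(1/p) = 1/8·3 + 1/4·2 + 1/8·3 + 1/8·3 + 1/8·3 + 1/4·2 = 2.5 bits.

2.5 bits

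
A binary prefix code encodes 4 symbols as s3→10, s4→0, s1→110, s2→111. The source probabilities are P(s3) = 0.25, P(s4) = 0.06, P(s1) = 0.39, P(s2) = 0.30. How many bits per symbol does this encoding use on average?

2.63 bits/symbol

L̄ = Σ pᵢ·ℓᵢ = 0.25·2 + 0.06·1 + 0.39·3 + 0.30·3 = 2.63 bits/symbol.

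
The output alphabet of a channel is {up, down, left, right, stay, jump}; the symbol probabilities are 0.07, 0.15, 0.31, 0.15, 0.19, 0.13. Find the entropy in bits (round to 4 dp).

2.4513 bits

H = −Σ pᵢ log₂ pᵢ.
−0.07·log₂(0.07) = 0.2686
−0.15·log₂(0.15) = 0.4105
−0.31·log₂(0.31) = 0.5238
−0.15·log₂(0.15) = 0.4105
−0.19·log₂(0.19) = 0.4552
−0.13·log₂(0.13) = 0.3826
Sum ≈ 2.4513 → 2.4513 bits.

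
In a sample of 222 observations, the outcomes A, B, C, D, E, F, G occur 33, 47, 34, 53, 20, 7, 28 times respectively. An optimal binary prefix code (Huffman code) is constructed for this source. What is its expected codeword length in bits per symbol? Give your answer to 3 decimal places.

Probabilities are the counts divided by 222.
Repeatedly combine the two least-probable nodes; the expected code length is the sum of the merged weights.
merge 7/222 + 10/111 → 9/74
merge 9/74 + 14/111 → 55/222
merge 11/74 + 17/111 → 67/222
merge 47/222 + 53/222 → 50/111
merge 55/222 + 67/222 → 61/111
merge 50/111 + 61/111 → 1
L = 9/74 + 55/222 + 67/222 + 50/111 + 61/111 + 1 = 593/222 ≈ 2.671 bits/symbol.

2.671 bits/symbol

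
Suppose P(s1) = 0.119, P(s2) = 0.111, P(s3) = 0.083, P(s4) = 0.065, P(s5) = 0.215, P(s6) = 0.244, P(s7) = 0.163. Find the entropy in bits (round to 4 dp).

2.6717 bits

H = −Σ pᵢ log₂ pᵢ.
−0.119·log₂(0.119) = 0.3654
−0.111·log₂(0.111) = 0.3520
−0.083·log₂(0.083) = 0.2980
−0.065·log₂(0.065) = 0.2563
−0.215·log₂(0.215) = 0.4768
−0.244·log₂(0.244) = 0.4966
−0.163·log₂(0.163) = 0.4266
Sum ≈ 2.6717 → 2.6717 bits.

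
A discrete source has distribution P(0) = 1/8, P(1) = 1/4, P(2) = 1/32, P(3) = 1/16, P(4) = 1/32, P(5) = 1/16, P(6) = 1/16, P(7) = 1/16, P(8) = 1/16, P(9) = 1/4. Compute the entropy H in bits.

Each probability is a power of 1/2, so log₂(1/p) is an integer.
H = Σ p·log₂(1/p) = 1/8·3 + 1/4·2 + 1/32·5 + 1/16·4 + 1/32·5 + 1/16·4 + 1/16·4 + 1/16·4 + 1/16·4 + 1/4·2 = 2.9375 bits.

2.9375 bits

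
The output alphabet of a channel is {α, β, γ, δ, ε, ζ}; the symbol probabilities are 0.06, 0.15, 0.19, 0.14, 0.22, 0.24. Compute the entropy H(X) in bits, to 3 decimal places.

2.481 bits

H = −Σ pᵢ log₂ pᵢ.
−0.06·log₂(0.06) = 0.2435
−0.15·log₂(0.15) = 0.4105
−0.19·log₂(0.19) = 0.4552
−0.14·log₂(0.14) = 0.3971
−0.22·log₂(0.22) = 0.4806
−0.24·log₂(0.24) = 0.4941
Sum ≈ 2.4811 → 2.481 bits.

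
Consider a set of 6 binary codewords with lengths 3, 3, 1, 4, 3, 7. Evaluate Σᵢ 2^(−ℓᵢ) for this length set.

0.9453125

With common denominator 2^7 = 128: Σ 2^(−ℓᵢ) = 16/128 + 16/128 + 64/128 + 8/128 + 16/128 + 1/128 = 121/128 = 0.9453125.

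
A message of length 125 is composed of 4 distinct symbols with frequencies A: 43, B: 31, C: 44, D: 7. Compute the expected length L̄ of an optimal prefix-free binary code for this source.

1.952 bits/symbol

Probabilities are the counts divided by 125.
Repeatedly combine the two least-probable nodes; the expected code length is the sum of the merged weights.
merge 7/125 + 31/125 → 38/125
merge 38/125 + 43/125 → 81/125
merge 44/125 + 81/125 → 1
L = 38/125 + 81/125 + 1 = 244/125 = 1.952 bits/symbol.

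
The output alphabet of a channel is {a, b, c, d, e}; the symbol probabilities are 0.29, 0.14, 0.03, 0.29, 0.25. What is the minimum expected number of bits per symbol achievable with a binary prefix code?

Repeatedly combine the two least-probable nodes; the expected code length is the sum of the merged weights.
merge 3/100 + 7/50 → 17/100
merge 17/100 + 1/4 → 21/50
merge 29/100 + 29/100 → 29/50
merge 21/50 + 29/50 → 1
L = 17/100 + 21/50 + 29/50 + 1 = 217/100 = 2.17 bits/symbol.

2.17 bits/symbol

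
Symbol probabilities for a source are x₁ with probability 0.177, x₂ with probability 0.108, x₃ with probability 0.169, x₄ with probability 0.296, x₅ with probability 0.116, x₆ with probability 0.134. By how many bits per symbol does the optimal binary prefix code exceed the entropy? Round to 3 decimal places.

Entropy H = −Σ p log₂ p ≈ 2.4914 bits.
Huffman merges: 27/250+29/250→28/125; 67/500+169/1000→303/1000; 177/1000+28/125→401/1000; 37/125+303/1000→599/1000; 401/1000+599/1000→1. L = 2527/1000 ≈ 2.5270.
L − H = 2.5270 − 2.4914 = 0.036 bits.

0.036 bits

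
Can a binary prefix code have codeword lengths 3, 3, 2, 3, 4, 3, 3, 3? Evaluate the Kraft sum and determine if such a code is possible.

With common denominator 2^4 = 16: Σ 2^(−ℓᵢ) = 2/16 + 2/16 + 4/16 + 2/16 + 1/16 + 2/16 + 2/16 + 2/16 = 17/16 = 1.0625.
Kraft's inequality requires Σ ≤ 1; here Σ = 1.0625 > 1, so no such prefix code exists.

1.0625; no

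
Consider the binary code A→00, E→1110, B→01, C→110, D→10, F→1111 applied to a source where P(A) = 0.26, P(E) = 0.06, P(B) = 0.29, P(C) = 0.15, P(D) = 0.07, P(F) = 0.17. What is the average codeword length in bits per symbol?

2.61 bits/symbol

L̄ = Σ pᵢ·ℓᵢ = 0.26·2 + 0.06·4 + 0.29·2 + 0.15·3 + 0.07·2 + 0.17·4 = 2.61 bits/symbol.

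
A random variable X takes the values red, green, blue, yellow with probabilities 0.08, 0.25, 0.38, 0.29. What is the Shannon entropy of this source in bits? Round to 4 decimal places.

1.8399 bits

H = −Σ pᵢ log₂ pᵢ.
−0.08·log₂(0.08) = 0.2915
−0.25·log₂(0.25) = 0.5000
−0.38·log₂(0.38) = 0.5305
−0.29·log₂(0.29) = 0.5179
Sum ≈ 1.8399 → 1.8399 bits.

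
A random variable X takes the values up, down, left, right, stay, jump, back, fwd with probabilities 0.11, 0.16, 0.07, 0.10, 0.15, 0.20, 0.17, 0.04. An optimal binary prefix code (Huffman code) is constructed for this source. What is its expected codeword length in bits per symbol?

2.91 bits/symbol

Repeatedly combine the two least-probable nodes; the expected code length is the sum of the merged weights.
merge 1/25 + 7/100 → 11/100
merge 1/10 + 11/100 → 21/100
merge 11/100 + 3/20 → 13/50
merge 4/25 + 17/100 → 33/100
merge 1/5 + 21/100 → 41/100
merge 13/50 + 33/100 → 59/100
merge 41/100 + 59/100 → 1
L = 11/100 + 21/100 + 13/50 + 33/100 + 41/100 + 59/100 + 1 = 291/100 = 2.91 bits/symbol.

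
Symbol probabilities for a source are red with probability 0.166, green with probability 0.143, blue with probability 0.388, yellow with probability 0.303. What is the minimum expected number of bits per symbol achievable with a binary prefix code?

1.921 bits/symbol

Repeatedly combine the two least-probable nodes; the expected code length is the sum of the merged weights.
merge 143/1000 + 83/500 → 309/1000
merge 303/1000 + 309/1000 → 153/250
merge 97/250 + 153/250 → 1
L = 309/1000 + 153/250 + 1 = 1921/1000 = 1.921 bits/symbol.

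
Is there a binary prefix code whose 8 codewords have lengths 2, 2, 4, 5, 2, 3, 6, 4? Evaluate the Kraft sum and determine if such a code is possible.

With common denominator 2^6 = 64: Σ 2^(−ℓᵢ) = 16/64 + 16/64 + 4/64 + 2/64 + 16/64 + 8/64 + 1/64 + 4/64 = 67/64 = 1.046875.
Kraft's inequality requires Σ ≤ 1; here Σ = 1.046875 > 1, so no such prefix code exists.

1.046875; no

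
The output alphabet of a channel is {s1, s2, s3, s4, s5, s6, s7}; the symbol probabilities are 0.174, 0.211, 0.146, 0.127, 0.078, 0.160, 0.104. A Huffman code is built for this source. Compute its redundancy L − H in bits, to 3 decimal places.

0.043 bits

Entropy H = −Σ p log₂ p ≈ 2.7457 bits.
Huffman merges: 39/500+13/125→91/500; 127/1000+73/500→273/1000; 4/25+87/500→167/500; 91/500+211/1000→393/1000; 273/1000+167/500→607/1000; 393/1000+607/1000→1. L = 2789/1000 ≈ 2.7890.
L − H = 2.7890 − 2.7457 = 0.043 bits.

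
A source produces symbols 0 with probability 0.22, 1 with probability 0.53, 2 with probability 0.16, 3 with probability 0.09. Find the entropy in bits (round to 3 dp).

H = −Σ pᵢ log₂ pᵢ.
−0.22·log₂(0.22) = 0.4806
−0.53·log₂(0.53) = 0.4854
−0.16·log₂(0.16) = 0.4230
−0.09·log₂(0.09) = 0.3127
Sum ≈ 1.7017 → 1.702 bits.

1.702 bits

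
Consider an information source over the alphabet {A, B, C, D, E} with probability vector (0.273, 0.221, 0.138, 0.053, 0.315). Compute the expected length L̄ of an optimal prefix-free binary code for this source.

Repeatedly combine the two least-probable nodes; the expected code length is the sum of the merged weights.
merge 53/1000 + 69/500 → 191/1000
merge 191/1000 + 221/1000 → 103/250
merge 273/1000 + 63/200 → 147/250
merge 103/250 + 147/250 → 1
L = 191/1000 + 103/250 + 147/250 + 1 = 2191/1000 = 2.191 bits/symbol.

2.191 bits/symbol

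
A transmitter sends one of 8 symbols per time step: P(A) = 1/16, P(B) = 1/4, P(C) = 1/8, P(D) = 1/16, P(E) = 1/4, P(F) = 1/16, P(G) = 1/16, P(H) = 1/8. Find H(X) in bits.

2.75 bits

Each probability is a power of 1/2, so log₂(1/p) is an integer.
H = Σ p·log₂(1/p) = 1/16·4 + 1/4·2 + 1/8·3 + 1/16·4 + 1/4·2 + 1/16·4 + 1/16·4 + 1/8·3 = 2.75 bits.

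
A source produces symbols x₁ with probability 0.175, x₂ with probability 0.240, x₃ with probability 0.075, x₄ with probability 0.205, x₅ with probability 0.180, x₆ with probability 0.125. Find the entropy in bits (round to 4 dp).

H = −Σ pᵢ log₂ pᵢ.
−0.175·log₂(0.175) = 0.4401
−0.240·log₂(0.240) = 0.4941
−0.075·log₂(0.075) = 0.2803
−0.205·log₂(0.205) = 0.4687
−0.180·log₂(0.180) = 0.4453
−0.125·log₂(0.125) = 0.3750
Sum ≈ 2.5035 → 2.5035 bits.

2.5035 bits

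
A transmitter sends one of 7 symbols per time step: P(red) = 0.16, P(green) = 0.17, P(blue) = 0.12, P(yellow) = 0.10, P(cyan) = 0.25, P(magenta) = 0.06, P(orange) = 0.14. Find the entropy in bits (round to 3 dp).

H = −Σ pᵢ log₂ pᵢ.
−0.16·log₂(0.16) = 0.4230
−0.17·log₂(0.17) = 0.4346
−0.12·log₂(0.12) = 0.3671
−0.10·log₂(0.10) = 0.3322
−0.25·log₂(0.25) = 0.5000
−0.06·log₂(0.06) = 0.2435
−0.14·log₂(0.14) = 0.3971
Sum ≈ 2.6975 → 2.698 bits.

2.698 bits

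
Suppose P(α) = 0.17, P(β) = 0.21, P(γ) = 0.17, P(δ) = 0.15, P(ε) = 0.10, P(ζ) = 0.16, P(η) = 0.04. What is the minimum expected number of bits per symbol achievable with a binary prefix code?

Repeatedly combine the two least-probable nodes; the expected code length is the sum of the merged weights.
merge 1/25 + 1/10 → 7/50
merge 7/50 + 3/20 → 29/100
merge 4/25 + 17/100 → 33/100
merge 17/100 + 21/100 → 19/50
merge 29/100 + 33/100 → 31/50
merge 19/50 + 31/50 → 1
L = 7/50 + 29/100 + 33/100 + 19/50 + 31/50 + 1 = 69/25 = 2.76 bits/symbol.

2.76 bits/symbol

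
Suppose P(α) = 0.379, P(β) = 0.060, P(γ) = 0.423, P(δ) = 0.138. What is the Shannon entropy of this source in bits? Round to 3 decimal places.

H = −Σ pᵢ log₂ pᵢ.
−0.379·log₂(0.379) = 0.5305
−0.060·log₂(0.060) = 0.2435
−0.423·log₂(0.423) = 0.5251
−0.138·log₂(0.138) = 0.3943
Sum ≈ 1.6934 → 1.693 bits.

1.693 bits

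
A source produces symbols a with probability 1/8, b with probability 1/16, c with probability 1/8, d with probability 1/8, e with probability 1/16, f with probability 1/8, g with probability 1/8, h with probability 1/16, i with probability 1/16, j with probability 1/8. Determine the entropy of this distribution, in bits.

3.25 bits

Each probability is a power of 1/2, so log₂(1/p) is an integer.
H = Σ p·log₂(1/p) = 1/8·3 + 1/16·4 + 1/8·3 + 1/8·3 + 1/16·4 + 1/8·3 + 1/8·3 + 1/16·4 + 1/16·4 + 1/8·3 = 3.25 bits.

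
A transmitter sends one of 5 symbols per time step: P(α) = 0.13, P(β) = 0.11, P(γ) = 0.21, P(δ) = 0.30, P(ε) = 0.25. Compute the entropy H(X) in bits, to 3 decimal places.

H = −Σ pᵢ log₂ pᵢ.
−0.13·log₂(0.13) = 0.3826
−0.11·log₂(0.11) = 0.3503
−0.21·log₂(0.21) = 0.4728
−0.30·log₂(0.30) = 0.5211
−0.25·log₂(0.25) = 0.5000
Sum ≈ 2.2268 → 2.227 bits.

2.227 bits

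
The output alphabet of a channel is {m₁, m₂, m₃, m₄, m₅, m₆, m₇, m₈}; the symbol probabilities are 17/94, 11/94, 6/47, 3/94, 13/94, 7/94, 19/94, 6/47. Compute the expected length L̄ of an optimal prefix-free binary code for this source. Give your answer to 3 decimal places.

Repeatedly combine the two least-probable nodes; the expected code length is the sum of the merged weights.
merge 3/94 + 7/94 → 5/47
merge 5/47 + 11/94 → 21/94
merge 6/47 + 6/47 → 12/47
merge 13/94 + 17/94 → 15/47
merge 19/94 + 21/94 → 20/47
merge 12/47 + 15/47 → 27/47
merge 20/47 + 27/47 → 1
L = 5/47 + 21/94 + 12/47 + 15/47 + 20/47 + 27/47 + 1 = 273/94 ≈ 2.904 bits/symbol.

2.904 bits/symbol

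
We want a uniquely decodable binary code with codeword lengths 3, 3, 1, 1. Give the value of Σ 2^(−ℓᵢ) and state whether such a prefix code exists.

1.25; no

With common denominator 2^3 = 8: Σ 2^(−ℓᵢ) = 1/8 + 1/8 + 4/8 + 4/8 = 10/8 = 1.25.
Kraft's inequality requires Σ ≤ 1; here Σ = 1.25 > 1, so no such prefix code exists.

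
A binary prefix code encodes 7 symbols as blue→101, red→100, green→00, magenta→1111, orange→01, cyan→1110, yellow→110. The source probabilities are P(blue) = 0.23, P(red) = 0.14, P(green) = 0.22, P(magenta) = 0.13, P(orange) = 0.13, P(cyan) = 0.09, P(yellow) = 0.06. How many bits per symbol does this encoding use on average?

2.87 bits/symbol

L̄ = Σ pᵢ·ℓᵢ = 0.23·3 + 0.14·3 + 0.22·2 + 0.13·4 + 0.13·2 + 0.09·4 + 0.06·3 = 2.87 bits/symbol.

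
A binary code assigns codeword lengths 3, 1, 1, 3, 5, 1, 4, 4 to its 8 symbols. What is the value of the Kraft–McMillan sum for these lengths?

1.90625

With common denominator 2^5 = 32: Σ 2^(−ℓᵢ) = 4/32 + 16/32 + 16/32 + 4/32 + 1/32 + 16/32 + 2/32 + 2/32 = 61/32 = 1.90625.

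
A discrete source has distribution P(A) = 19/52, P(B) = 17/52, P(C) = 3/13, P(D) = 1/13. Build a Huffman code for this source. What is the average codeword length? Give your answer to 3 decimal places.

1.942 bits/symbol

Repeatedly combine the two least-probable nodes; the expected code length is the sum of the merged weights.
merge 1/13 + 3/13 → 4/13
merge 4/13 + 17/52 → 33/52
merge 19/52 + 33/52 → 1
L = 4/13 + 33/52 + 1 = 101/52 ≈ 1.942 bits/symbol.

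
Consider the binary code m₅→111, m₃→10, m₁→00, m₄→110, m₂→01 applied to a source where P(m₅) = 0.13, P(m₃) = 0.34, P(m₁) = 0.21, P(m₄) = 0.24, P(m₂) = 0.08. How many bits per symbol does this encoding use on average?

L̄ = Σ pᵢ·ℓᵢ = 0.13·3 + 0.34·2 + 0.21·2 + 0.24·3 + 0.08·2 = 2.37 bits/symbol.

2.37 bits/symbol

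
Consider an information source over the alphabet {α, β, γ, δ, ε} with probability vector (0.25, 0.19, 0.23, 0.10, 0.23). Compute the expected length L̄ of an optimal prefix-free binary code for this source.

2.29 bits/symbol

Repeatedly combine the two least-probable nodes; the expected code length is the sum of the merged weights.
merge 1/10 + 19/100 → 29/100
merge 23/100 + 23/100 → 23/50
merge 1/4 + 29/100 → 27/50
merge 23/50 + 27/50 → 1
L = 29/100 + 23/50 + 27/50 + 1 = 229/100 = 2.29 bits/symbol.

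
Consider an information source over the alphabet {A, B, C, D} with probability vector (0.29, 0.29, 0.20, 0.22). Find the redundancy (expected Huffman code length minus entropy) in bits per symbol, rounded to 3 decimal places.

Entropy H = −Σ p log₂ p ≈ 1.9808 bits.
Huffman merges: 1/5+11/50→21/50; 29/100+29/100→29/50; 21/50+29/50→1. L = 2 ≈ 2.0000.
L − H = 2.0000 − 1.9808 = 0.019 bits.

0.019 bits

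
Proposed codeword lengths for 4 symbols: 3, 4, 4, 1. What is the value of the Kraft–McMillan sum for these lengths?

0.75

With common denominator 2^4 = 16: Σ 2^(−ℓᵢ) = 2/16 + 1/16 + 1/16 + 8/16 = 12/16 = 0.75.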